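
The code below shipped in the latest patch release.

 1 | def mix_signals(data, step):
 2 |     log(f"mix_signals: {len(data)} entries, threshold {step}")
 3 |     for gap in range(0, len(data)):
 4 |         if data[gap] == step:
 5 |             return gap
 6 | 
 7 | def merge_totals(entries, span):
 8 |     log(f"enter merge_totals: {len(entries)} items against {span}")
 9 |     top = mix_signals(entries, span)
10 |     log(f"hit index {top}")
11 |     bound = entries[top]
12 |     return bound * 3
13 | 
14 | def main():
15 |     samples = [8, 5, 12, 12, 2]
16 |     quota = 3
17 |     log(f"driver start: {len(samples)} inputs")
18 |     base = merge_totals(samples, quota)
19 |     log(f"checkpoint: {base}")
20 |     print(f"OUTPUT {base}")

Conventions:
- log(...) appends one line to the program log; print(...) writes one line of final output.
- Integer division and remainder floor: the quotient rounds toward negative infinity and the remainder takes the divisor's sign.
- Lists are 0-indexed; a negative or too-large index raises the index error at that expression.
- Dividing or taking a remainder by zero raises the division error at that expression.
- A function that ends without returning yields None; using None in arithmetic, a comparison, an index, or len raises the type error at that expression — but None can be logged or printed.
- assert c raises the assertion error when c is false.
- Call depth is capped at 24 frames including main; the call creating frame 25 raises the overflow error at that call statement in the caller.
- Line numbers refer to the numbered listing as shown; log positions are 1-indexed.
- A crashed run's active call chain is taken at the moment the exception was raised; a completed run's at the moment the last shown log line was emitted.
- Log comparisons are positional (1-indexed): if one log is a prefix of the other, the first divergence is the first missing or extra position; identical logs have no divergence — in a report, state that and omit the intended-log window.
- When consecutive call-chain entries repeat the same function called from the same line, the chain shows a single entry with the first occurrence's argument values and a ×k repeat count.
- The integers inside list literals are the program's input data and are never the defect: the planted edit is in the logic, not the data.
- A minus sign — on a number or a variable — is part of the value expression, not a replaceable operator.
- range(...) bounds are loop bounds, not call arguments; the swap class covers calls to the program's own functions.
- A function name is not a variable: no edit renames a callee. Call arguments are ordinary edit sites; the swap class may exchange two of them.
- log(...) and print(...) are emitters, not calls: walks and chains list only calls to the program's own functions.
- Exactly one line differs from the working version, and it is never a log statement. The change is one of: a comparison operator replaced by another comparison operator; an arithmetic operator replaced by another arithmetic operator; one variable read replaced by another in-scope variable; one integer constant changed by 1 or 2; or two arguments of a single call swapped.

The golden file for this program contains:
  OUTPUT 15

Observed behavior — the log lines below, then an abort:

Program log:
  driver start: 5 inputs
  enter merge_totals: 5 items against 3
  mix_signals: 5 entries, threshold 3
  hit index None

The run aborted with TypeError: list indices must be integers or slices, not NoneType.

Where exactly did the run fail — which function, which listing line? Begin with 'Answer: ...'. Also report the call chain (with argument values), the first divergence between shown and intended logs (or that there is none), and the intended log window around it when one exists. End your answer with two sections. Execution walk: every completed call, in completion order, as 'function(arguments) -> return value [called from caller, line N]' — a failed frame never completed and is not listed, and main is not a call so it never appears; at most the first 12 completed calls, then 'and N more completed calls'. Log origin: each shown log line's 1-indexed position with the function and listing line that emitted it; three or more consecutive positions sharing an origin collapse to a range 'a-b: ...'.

Answer: the error was raised in merge_totals, line 11.
The tell: The earliest visible damage is log position 2 — 'enter merge_totals: 5 items against 3' rather than the intended 'enter merge_totals: 5 items against 5'.
Call chain: main -> merge_totals([8, 5, 12, 12, 2], 3) (called at line 18).
First divergence: position 2 — shown 'enter merge_totals: 5 items against 3', intended 'enter merge_totals: 5 items against 5'.
Intended log window:
  1: driver start: 5 inputs
  2: enter merge_totals: 5 items against 5
  3: mix_signals: 5 entries, threshold 5
Execution walk:
  mix_signals([8, 5, 12, 12, 2], 3) -> None  [called from merge_totals, line 9]
Log origins:
  1: logged in main at line 17
  2: logged in merge_totals at line 8
  3: logged in mix_signals at line 2
  4: logged in merge_totals at line 10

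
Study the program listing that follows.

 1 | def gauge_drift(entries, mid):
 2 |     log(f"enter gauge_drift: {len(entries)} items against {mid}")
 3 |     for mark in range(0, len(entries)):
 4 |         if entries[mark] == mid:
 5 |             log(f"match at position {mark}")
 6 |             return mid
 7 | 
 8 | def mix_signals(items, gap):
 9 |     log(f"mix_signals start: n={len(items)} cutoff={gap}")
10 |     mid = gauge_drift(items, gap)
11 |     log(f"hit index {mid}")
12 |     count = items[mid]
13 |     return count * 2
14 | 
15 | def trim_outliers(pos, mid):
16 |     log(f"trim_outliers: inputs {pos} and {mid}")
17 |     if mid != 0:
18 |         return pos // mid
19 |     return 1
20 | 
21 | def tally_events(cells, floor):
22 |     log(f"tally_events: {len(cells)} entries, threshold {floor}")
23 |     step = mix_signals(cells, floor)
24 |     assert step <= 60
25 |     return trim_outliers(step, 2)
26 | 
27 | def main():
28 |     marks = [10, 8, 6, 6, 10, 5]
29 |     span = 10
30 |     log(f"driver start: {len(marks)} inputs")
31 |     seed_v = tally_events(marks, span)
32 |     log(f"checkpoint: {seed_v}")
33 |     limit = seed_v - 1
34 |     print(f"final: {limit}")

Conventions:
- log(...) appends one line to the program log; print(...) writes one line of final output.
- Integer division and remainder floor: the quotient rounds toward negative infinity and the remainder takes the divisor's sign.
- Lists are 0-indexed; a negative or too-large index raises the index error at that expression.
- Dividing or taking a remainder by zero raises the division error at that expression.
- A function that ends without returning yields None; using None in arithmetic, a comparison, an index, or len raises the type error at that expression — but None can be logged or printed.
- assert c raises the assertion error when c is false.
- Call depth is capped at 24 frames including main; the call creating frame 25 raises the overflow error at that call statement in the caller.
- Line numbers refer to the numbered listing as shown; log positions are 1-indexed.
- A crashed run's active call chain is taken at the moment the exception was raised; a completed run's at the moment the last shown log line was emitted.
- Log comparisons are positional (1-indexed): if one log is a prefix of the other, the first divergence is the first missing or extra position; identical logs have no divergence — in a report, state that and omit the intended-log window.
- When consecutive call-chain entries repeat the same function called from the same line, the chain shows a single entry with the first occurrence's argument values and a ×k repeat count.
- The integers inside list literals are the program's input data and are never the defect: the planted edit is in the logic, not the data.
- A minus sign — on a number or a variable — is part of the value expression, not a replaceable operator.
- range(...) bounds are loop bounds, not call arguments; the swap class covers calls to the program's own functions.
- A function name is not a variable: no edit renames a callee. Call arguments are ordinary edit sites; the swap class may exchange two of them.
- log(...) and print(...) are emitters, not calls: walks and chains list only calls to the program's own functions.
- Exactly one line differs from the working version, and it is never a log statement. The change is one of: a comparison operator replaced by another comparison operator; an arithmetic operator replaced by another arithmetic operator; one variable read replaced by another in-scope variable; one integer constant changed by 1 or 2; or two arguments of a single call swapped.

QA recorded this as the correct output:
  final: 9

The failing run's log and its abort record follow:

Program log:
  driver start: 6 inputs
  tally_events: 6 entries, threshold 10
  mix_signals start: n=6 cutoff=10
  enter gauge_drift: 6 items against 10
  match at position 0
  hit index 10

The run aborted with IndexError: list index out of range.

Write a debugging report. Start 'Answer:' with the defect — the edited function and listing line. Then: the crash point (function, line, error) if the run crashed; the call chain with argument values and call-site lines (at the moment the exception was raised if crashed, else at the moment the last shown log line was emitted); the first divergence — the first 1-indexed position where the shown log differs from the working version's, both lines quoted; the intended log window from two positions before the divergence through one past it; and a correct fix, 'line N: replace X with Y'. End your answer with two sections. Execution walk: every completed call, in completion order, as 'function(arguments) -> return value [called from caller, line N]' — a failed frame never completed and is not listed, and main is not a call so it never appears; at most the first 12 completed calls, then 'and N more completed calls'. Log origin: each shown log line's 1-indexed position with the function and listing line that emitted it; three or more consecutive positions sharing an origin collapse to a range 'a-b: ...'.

Answer: the defect is in gauge_drift at line 6.
Key fact: Everything matches until log position 6, which reads 'hit index 10' in place of 'hit index 0'.
Crash: mix_signals, line 12, IndexError.
Call chain: main -> tally_events([10, 8, 6, 6, 10, 5], 10) (called at line 31) -> mix_signals([10, 8, 6, 6, 10, 5], 10) (called at line 23).
First divergence: position 6 — shown 'hit index 10', intended 'hit index 0'.
Intended log window:
  4: enter gauge_drift: 6 items against 10
  5: match at position 0
  6: hit index 0
  7: trim_outliers: inputs 20 and 2
Execution walk:
  gauge_drift([10, 8, 6, 6, 10, 5], 10) -> 10  [called from mix_signals, line 10]
Log origins:
  1 — main, line 30
  2 — tally_events, line 22
  3 — mix_signals, line 9
  4 — gauge_drift, line 2
  5 — gauge_drift, line 5
  6 — mix_signals, line 11
A correct fix: line 6: replace `mid` with `mark`.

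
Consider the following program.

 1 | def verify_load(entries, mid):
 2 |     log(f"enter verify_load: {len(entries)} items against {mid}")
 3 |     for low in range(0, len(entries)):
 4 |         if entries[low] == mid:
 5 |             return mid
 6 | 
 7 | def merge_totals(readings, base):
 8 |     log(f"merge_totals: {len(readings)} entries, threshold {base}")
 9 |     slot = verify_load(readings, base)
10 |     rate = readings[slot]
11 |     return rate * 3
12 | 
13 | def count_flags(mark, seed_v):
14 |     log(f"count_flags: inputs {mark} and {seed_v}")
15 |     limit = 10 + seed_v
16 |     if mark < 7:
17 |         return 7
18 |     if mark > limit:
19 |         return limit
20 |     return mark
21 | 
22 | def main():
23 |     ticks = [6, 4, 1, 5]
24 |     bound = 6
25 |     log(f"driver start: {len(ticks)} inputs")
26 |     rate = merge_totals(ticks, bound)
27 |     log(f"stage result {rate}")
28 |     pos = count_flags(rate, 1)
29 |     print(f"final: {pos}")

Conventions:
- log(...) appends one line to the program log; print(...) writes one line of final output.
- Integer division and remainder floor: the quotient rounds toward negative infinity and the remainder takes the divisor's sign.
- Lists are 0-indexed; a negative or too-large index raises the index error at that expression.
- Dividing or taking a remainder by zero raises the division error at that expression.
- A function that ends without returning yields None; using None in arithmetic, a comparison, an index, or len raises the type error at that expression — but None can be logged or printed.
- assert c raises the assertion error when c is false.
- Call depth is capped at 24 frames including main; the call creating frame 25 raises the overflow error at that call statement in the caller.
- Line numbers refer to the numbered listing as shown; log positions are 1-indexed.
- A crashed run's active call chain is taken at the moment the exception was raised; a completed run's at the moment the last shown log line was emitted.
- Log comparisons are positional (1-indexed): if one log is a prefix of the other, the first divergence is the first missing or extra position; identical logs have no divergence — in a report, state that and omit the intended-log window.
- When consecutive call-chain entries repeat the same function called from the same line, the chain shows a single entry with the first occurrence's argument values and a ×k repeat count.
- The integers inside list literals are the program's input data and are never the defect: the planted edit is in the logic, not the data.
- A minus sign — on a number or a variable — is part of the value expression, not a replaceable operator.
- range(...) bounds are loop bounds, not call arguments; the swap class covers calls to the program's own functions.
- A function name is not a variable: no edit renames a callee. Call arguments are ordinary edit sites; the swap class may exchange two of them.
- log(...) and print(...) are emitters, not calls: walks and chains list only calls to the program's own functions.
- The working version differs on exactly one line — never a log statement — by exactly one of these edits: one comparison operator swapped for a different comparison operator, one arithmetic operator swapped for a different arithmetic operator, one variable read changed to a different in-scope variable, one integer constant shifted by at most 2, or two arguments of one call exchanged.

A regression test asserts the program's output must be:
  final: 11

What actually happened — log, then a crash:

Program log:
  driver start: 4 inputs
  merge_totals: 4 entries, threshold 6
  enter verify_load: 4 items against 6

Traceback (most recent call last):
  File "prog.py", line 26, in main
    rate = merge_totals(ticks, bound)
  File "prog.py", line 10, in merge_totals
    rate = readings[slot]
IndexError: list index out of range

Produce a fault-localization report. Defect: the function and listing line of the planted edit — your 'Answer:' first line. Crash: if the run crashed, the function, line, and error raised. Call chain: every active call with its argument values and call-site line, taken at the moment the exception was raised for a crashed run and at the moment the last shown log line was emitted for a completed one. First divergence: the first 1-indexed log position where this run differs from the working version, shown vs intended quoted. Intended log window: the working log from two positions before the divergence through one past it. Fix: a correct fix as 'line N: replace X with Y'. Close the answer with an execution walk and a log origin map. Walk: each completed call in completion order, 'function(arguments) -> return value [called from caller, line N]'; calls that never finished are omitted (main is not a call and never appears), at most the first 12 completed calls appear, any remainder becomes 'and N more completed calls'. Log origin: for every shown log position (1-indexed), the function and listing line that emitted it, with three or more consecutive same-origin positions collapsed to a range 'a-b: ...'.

Answer: the defect is in verify_load at line 5.
Core observation: Only 3 log lines were emitted before the run died; the intended continuation was 'stage result 18'.
Crash: merge_totals, line 10, IndexError.
Call chain: main -> merge_totals([6, 4, 1, 5], 6) (called at line 26).
First divergence: position 4 (shown log ended at 3 lines; the working version continues: 'stage result 18').
Intended log window:
  2: merge_totals: 4 entries, threshold 6
  3: enter verify_load: 4 items against 6
  4: stage result 18
  5: count_flags: inputs 18 and 1
Execution walk:
  verify_load([6, 4, 1, 5], 6) -> 6  [called from merge_totals, line 9]
Log origins:
  1 — main, line 25
  2 — merge_totals, line 8
  3 — verify_load, line 2
A correct fix: line 5: replace `mid` with `low`.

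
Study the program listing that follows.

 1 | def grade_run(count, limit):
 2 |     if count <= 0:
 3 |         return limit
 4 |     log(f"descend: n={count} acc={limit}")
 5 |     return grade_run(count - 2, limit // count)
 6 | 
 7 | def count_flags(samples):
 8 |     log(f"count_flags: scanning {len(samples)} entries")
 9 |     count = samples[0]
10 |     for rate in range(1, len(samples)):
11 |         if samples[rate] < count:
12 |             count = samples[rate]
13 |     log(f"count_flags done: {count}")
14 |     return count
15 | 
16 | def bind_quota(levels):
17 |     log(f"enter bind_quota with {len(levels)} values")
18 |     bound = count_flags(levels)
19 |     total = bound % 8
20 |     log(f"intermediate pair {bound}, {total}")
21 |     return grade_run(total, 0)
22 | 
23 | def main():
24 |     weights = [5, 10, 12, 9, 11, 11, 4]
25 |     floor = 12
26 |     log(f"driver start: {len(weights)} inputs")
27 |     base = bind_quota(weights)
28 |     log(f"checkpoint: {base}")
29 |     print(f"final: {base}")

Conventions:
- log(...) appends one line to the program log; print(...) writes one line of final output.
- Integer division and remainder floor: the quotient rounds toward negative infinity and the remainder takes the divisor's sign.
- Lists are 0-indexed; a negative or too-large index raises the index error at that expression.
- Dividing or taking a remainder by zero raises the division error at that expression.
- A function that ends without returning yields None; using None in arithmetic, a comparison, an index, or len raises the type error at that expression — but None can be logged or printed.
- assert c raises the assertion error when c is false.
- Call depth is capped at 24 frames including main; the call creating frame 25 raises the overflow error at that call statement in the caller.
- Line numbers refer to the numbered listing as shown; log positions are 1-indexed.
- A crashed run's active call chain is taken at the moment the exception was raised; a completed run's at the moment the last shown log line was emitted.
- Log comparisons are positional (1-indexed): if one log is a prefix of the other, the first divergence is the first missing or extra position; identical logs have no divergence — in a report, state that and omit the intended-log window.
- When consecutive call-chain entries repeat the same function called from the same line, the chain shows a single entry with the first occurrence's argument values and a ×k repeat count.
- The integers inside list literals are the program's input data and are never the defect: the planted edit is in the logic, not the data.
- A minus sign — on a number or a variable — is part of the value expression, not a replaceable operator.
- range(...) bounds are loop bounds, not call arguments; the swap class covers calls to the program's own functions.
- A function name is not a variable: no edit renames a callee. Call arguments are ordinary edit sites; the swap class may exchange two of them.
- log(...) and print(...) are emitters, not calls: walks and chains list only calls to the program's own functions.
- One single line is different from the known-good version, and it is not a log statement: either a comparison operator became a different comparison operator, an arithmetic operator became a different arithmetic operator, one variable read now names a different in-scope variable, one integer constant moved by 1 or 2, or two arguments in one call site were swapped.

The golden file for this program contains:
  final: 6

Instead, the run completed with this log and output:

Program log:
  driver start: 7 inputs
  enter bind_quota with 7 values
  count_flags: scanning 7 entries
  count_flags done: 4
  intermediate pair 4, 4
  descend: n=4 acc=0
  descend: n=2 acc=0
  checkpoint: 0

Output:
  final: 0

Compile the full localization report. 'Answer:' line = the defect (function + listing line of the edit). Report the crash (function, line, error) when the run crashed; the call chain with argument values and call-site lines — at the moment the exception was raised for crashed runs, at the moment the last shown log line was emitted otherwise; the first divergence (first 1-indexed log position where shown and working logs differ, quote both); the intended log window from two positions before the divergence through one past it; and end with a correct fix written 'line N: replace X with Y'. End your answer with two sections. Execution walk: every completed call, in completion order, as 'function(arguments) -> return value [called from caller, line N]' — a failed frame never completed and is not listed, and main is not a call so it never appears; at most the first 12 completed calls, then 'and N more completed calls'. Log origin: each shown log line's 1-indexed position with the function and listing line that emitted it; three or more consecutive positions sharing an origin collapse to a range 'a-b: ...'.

Answer: the defect is in grade_run at line 5.
The tell: Everything matches until log position 7, which reads 'descend: n=2 acc=0' in place of 'descend: n=2 acc=4'.
Call chain: main.
First divergence: position 7; shown 'descend: n=2 acc=0' vs intended 'descend: n=2 acc=4'.
Intended log window:
  5: intermediate pair 4, 4
  6: descend: n=4 acc=0
  7: descend: n=2 acc=4
  8: checkpoint: 6
Execution walk:
  count_flags([5, 10, 12, 9, 11, 11, 4]) -> 4  [called from bind_quota, line 18]
  grade_run(0, 0) -> 0  [called from grade_run, line 5]
  grade_run(2, 0) -> 0  [called from grade_run, line 5]
  grade_run(4, 0) -> 0  [called from bind_quota, line 21]
  bind_quota([5, 10, 12, 9, 11, 11, 4]) -> 0  [called from main, line 27]
Log origins:
  1: logged in main at line 26
  2: logged in bind_quota at line 17
  3: logged in count_flags at line 8
  4: logged in count_flags at line 13
  5: logged in bind_quota at line 20
  6: logged in grade_run at line 4
  7: logged in grade_run at line 4
  8: logged in main at line 28
A correct fix: line 5: replace `//` with `+`.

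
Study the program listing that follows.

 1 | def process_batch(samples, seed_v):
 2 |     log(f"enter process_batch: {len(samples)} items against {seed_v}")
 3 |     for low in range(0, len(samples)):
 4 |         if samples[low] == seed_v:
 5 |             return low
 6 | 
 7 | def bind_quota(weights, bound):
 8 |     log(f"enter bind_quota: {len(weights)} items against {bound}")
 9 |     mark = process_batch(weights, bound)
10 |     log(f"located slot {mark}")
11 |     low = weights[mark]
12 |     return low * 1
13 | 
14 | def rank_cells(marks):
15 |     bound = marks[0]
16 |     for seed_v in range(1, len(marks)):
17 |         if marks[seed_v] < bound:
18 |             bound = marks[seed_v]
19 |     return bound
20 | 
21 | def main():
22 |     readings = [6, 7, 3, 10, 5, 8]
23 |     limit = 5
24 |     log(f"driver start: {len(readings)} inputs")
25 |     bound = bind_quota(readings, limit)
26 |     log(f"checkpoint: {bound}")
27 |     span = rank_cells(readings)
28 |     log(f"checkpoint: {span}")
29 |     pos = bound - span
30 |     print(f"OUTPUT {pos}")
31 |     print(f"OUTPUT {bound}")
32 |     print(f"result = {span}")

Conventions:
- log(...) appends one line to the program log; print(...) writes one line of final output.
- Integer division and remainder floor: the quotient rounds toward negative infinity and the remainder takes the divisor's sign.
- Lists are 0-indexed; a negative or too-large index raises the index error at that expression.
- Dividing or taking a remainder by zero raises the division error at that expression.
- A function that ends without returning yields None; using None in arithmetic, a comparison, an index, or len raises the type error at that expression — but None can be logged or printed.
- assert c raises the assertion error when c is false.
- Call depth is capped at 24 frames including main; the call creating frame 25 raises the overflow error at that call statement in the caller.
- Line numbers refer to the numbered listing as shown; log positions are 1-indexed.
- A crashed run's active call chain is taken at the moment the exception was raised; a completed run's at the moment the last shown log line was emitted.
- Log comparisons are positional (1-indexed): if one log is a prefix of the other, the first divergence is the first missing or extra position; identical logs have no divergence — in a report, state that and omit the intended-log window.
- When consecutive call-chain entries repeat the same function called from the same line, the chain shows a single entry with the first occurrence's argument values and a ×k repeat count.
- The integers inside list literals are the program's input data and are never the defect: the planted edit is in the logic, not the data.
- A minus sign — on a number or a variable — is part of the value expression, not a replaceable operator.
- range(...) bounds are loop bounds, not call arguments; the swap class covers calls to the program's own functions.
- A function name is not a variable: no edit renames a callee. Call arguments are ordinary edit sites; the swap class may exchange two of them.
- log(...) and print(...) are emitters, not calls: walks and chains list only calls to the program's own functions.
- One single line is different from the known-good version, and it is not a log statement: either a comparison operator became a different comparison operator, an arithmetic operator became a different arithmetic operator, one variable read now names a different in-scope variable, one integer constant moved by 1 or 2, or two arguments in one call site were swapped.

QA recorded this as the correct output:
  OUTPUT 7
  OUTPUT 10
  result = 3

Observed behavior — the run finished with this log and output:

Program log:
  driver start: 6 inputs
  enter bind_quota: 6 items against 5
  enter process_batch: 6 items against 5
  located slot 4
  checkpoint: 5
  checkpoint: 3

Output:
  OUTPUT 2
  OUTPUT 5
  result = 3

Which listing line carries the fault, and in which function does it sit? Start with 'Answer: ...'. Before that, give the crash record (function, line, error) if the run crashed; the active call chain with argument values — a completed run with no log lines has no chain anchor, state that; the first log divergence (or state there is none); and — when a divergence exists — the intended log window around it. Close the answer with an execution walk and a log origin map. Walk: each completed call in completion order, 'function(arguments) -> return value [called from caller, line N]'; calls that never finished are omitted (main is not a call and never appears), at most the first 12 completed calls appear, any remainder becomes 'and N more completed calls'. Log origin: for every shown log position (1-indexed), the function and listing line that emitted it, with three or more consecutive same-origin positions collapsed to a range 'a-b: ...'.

Answer: the defect is in bind_quota at line 12.
Key fact: Position 5 is the first bad log line: 'checkpoint: 5' should read 'checkpoint: 10'.
Call chain: main.
First divergence: position 5 — the shown line 'checkpoint: 5' should read 'checkpoint: 10'.
Intended log window:
  3: enter process_batch: 6 items against 5
  4: located slot 4
  5: checkpoint: 10
  6: checkpoint: 3
Execution walk:
  process_batch([6, 7, 3, 10, 5, 8], 5) -> 4  [called from bind_quota, line 9]
  bind_quota([6, 7, 3, 10, 5, 8], 5) -> 5  [called from main, line 25]
  rank_cells([6, 7, 3, 10, 5, 8]) -> 3  [called from main, line 27]
Origin of each log line:
  1 — main, line 24
  2 — bind_quota, line 8
  3 — process_batch, line 2
  4 — bind_quota, line 10
  5 — main, line 26
  6 — main, line 28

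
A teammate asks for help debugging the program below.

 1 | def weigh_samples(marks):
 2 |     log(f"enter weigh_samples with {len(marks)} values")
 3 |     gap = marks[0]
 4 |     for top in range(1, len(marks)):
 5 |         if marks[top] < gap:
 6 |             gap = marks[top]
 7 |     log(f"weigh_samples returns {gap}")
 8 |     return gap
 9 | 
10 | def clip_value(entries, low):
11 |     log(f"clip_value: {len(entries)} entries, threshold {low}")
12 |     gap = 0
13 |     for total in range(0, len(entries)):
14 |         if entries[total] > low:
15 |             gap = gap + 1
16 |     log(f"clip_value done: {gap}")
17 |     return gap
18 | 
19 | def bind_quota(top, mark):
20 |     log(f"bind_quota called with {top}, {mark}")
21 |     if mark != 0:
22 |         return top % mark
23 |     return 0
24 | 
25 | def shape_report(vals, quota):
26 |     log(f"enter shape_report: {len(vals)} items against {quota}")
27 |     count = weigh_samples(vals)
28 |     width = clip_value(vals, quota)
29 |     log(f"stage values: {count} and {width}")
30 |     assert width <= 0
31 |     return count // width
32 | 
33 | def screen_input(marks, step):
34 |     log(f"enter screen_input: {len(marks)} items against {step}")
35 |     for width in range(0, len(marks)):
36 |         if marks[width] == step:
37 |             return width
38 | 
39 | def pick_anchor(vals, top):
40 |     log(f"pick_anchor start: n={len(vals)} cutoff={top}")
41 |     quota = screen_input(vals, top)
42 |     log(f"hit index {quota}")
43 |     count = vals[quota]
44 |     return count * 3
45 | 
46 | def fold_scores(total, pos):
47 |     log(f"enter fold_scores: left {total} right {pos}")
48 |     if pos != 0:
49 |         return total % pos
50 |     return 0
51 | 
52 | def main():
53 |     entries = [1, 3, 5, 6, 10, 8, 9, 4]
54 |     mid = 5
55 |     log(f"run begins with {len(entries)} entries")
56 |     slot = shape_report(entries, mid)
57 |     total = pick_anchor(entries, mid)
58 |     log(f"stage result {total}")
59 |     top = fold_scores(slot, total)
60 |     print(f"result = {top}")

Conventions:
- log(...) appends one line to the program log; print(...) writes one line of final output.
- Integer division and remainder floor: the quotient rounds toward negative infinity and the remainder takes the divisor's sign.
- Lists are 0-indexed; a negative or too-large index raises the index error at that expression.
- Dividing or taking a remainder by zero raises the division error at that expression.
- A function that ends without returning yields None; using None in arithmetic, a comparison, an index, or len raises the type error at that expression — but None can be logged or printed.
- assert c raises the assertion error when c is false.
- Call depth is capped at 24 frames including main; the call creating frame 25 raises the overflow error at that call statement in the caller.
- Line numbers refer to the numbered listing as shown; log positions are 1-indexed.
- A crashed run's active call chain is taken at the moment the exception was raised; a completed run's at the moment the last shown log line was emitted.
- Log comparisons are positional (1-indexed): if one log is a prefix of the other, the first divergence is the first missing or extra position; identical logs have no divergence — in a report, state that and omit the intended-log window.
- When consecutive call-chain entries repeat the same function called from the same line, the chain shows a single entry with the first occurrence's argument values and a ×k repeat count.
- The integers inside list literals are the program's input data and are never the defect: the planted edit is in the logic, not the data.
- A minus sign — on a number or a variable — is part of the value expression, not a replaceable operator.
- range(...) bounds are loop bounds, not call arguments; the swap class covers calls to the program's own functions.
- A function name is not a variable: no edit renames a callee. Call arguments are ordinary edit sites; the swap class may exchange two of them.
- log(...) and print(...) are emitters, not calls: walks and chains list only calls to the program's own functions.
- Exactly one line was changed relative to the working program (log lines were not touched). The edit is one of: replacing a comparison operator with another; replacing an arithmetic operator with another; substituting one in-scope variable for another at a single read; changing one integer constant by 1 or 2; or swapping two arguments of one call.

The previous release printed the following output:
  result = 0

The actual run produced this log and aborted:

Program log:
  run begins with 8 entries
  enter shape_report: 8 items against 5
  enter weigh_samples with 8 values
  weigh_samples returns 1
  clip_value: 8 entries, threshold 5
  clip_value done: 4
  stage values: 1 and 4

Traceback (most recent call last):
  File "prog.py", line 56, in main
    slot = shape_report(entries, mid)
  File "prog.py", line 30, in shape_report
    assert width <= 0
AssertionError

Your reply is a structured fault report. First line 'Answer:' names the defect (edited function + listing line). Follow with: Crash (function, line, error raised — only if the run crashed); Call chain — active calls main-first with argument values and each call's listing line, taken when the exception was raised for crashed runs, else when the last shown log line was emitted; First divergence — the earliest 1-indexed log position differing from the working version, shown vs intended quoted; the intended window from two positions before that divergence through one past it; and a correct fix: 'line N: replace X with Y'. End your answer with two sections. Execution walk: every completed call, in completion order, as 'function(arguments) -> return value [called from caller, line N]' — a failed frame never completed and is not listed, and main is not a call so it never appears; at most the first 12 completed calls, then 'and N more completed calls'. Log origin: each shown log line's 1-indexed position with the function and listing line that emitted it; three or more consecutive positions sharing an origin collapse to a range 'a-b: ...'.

Answer: the defect is in shape_report at line 30.
Key fact: The log ends early — 7 lines, where the working version next logs 'pick_anchor start: n=8 cutoff=5'.
Crash: shape_report, line 30, AssertionError.
Call chain: main -> shape_report([1, 3, 5, 6, 10, 8, 9, 4], 5) (called at line 56).
First divergence: position 8; the shown log stops at 7 lines while the working version next logs 'pick_anchor start: n=8 cutoff=5'.
Intended log window:
  6: clip_value done: 4
  7: stage values: 1 and 4
  8: pick_anchor start: n=8 cutoff=5
  9: enter screen_input: 8 items against 5
Execution walk:
  weigh_samples([1, 3, 5, 6, 10, 8, 9, 4]) -> 1  [called from shape_report, line 27]
  clip_value([1, 3, 5, 6, 10, 8, 9, 4], 5) -> 4  [called from shape_report, line 28]
Log origins:
  1: from main, line 55
  2: from shape_report, line 26
  3: from weigh_samples, line 2
  4: from weigh_samples, line 7
  5: from clip_value, line 11
  6: from clip_value, line 16
  7: from shape_report, line 29
A correct fix: line 30: replace `<=` with `>`.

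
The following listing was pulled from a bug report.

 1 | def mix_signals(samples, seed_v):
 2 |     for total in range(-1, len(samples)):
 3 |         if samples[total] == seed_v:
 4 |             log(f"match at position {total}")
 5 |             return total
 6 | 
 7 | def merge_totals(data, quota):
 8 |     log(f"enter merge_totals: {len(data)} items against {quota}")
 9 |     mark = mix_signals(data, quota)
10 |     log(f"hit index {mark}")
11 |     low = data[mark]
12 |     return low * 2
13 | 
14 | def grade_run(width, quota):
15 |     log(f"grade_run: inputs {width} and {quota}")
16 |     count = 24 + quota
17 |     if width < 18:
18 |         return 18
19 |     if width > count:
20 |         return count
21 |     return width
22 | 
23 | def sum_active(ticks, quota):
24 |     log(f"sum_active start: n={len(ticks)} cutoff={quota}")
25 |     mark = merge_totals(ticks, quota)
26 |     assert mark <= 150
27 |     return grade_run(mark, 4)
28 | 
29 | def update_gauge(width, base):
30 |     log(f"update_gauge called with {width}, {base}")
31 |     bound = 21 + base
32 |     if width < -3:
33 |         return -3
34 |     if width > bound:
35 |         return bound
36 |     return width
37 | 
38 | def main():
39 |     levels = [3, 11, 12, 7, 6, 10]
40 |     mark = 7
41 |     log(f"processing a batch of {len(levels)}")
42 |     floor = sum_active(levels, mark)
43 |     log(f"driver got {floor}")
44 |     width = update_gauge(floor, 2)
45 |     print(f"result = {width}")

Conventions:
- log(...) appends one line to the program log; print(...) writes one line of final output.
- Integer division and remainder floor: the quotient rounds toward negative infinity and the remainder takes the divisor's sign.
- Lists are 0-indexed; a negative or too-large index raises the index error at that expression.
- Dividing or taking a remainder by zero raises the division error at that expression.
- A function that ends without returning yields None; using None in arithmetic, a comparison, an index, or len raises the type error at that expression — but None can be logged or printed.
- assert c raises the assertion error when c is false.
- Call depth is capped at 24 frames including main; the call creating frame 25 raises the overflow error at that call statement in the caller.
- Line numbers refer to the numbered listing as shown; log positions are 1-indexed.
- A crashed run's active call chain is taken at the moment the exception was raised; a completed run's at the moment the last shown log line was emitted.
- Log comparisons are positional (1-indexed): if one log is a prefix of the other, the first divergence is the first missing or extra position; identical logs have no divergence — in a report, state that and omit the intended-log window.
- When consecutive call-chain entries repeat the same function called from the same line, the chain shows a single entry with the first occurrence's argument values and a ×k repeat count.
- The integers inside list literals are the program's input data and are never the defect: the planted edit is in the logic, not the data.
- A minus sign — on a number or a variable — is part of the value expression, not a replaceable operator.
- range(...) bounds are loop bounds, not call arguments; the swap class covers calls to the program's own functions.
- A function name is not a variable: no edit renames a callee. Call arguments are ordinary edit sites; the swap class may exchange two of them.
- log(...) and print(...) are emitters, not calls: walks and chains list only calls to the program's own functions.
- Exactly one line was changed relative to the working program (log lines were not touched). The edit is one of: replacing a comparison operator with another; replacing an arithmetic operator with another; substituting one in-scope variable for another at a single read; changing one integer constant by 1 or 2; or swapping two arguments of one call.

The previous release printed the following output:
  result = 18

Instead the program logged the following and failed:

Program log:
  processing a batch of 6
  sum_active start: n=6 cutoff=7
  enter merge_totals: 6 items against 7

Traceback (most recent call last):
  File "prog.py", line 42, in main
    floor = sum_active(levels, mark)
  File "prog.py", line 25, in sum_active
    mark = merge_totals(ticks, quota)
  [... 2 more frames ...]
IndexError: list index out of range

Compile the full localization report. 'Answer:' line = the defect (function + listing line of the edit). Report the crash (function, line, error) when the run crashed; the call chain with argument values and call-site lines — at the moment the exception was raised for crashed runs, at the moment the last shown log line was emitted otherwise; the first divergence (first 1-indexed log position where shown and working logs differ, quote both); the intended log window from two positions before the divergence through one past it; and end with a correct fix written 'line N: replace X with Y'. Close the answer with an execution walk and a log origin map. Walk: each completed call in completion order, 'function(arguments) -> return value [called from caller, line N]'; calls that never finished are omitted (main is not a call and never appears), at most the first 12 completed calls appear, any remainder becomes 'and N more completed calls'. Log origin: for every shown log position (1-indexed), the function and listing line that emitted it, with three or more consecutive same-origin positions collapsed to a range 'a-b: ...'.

Answer: the defect is in mix_signals at line 2.
Key observation: After 3 matching log lines the faulty run goes silent, while the working version continues with 'match at position 3'.
Crash: mix_signals, line 3, IndexError.
Call chain: main -> sum_active([3, 11, 12, 7, 6, 10], 7) (called at line 42) -> merge_totals([3, 11, 12, 7, 6, 10], 7) (called at line 25) -> mix_signals([3, 11, 12, 7, 6, 10], 7) (called at line 9).
First divergence: position 4 — after 3 matching lines the faulty run goes silent; intended next line 'match at position 3'.
Intended log window:
  2: sum_active start: n=6 cutoff=7
  3: enter merge_totals: 6 items against 7
  4: match at position 3
  5: hit index 3
Execution walk:
  (no call completed)
Log origins:
  1: logged in main at line 41
  2: logged in sum_active at line 24
  3: logged in merge_totals at line 8
A correct fix: line 2: replace `-1` with `0`.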